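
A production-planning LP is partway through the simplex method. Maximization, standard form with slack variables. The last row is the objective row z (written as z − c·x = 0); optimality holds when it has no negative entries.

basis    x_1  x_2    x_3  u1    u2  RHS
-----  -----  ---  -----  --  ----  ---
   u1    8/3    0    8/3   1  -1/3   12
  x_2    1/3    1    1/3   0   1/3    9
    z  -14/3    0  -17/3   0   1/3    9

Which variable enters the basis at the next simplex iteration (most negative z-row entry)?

Negative z-row entries: x_1: -14/3, x_3: -17/3.
The most negative is -17/3 in column x_3, so x_3 enters.

x_3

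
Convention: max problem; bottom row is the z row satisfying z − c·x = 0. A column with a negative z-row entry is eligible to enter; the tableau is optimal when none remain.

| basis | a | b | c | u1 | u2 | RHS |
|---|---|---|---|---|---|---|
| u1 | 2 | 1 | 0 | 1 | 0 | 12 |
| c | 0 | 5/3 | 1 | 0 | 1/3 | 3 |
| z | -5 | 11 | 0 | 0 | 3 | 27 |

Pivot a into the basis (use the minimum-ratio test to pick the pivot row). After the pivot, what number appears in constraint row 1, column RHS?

Ratio test on column a — row 1: 12/2 = 6; row 2: entry 0 ≤ 0. Minimum is 6 at row 1 (u1 leaves); pivot element 2.
Divide row 1 by 2; eliminate column a from the other rows.
In the new row 1, the RHS entry is the old entry divided by the pivot: 12/2 = 6.

6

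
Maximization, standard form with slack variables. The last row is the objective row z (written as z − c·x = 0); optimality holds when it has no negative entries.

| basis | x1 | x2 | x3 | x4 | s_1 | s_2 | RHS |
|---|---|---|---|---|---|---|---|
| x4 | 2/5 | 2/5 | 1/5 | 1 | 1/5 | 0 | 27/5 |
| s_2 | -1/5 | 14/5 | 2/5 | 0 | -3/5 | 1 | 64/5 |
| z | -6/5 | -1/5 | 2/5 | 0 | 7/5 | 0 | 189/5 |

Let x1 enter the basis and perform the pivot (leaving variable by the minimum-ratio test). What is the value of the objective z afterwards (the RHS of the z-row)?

Ratio test on column x1 — row 1: (27/5)/(2/5) = 27/2; row 2: entry -1/5 ≤ 0. Minimum is 27/2 at row 1 (x4 leaves); pivot element 2/5.
Pivot on row 1; the z-row RHS becomes 189/5 − (-6/5)·(27/2) = 54.

54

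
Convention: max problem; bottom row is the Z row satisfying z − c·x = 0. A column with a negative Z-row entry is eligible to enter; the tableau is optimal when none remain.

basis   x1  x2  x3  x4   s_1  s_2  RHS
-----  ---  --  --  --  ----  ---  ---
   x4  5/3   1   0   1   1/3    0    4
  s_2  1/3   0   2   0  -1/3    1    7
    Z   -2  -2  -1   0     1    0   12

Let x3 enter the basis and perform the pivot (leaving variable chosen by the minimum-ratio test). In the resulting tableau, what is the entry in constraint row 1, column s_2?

0

Ratio test on column x3 — row 1: entry 0 ≤ 0; row 2: 7/2 = 7/2. Minimum is 7/2 at row 2 (s_2 leaves); pivot element 2.
Divide row 2 by 2; eliminate column x3 from the other rows.
Row 1 update in column s_2: 0 − 0·(1/2) = 0.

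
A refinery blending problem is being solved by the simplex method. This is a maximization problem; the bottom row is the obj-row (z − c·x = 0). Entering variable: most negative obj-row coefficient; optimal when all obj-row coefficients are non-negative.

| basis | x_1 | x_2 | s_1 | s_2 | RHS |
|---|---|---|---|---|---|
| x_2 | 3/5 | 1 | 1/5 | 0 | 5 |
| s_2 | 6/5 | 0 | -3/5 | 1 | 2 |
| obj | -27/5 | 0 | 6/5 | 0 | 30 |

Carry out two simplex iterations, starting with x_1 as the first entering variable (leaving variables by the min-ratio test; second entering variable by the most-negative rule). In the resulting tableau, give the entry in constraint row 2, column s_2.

Ratio test on column x_1 — row 1: 5/(3/5) = 25/3; row 2: 2/(6/5) = 5/3. Minimum is 5/3 at row 2 (s_2 leaves); pivot element 6/5.
Divide row 2 by 6/5; eliminate column x_1 from the other rows.
Second iteration: most negative obj-row entry is -3/2 in column s_1, so s_1 enters.
Ratio test on column s_1 — row 1: 4/(1/2) = 8; row 2: entry -1/2 ≤ 0. Minimum is 8 at row 1 (x_2 leaves); pivot element 1/2.
Divide row 1 by 1/2; eliminate column s_1 from the other rows.
After both pivots, the entry at constraint row 2, column s_2 is 1/3.

1/3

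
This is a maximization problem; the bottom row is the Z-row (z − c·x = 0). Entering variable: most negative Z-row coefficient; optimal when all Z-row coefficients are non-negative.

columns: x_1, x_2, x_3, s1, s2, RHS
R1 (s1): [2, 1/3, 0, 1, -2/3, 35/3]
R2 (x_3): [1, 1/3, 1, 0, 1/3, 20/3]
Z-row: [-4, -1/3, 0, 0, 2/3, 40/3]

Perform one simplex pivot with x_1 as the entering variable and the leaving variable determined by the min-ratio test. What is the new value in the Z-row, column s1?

2

Ratio test on column x_1 — row 1: (35/3)/2 = 35/6; row 2: (20/3)/1 = 20/3. Minimum is 35/6 at row 1 (s1 leaves); pivot element 2.
Divide row 1 by 2; eliminate column x_1 from the other rows.
Z-row update in column s1: 0 − (-4)·(1/2) = 2.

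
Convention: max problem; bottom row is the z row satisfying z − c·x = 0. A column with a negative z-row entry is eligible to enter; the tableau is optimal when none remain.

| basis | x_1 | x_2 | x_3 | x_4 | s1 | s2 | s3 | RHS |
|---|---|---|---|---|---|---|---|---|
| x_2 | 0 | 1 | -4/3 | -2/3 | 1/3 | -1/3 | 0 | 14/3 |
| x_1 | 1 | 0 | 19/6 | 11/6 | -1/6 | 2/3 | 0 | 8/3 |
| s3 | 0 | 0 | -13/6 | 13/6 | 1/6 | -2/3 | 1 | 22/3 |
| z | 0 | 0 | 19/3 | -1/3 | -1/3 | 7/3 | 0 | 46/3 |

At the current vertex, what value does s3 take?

s3 is basic (row 3); its value is the RHS of that row, 22/3.

22/3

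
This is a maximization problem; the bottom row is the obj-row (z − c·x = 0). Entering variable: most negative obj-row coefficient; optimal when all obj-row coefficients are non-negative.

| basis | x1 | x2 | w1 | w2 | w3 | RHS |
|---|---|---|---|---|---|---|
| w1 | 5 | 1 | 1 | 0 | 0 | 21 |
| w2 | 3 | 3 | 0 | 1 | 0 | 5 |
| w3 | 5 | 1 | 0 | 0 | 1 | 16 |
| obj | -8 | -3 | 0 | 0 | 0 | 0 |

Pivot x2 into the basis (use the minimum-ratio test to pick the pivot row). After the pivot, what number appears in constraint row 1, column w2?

Ratio test on column x2 — row 1: 21/1 = 21; row 2: 5/3 = 5/3; row 3: 16/1 = 16. Minimum is 5/3 at row 2 (w2 leaves); pivot element 3.
Divide row 2 by 3; eliminate column x2 from the other rows.
Row 1 update in column w2: 0 − 1·(1/3) = -1/3.

-1/3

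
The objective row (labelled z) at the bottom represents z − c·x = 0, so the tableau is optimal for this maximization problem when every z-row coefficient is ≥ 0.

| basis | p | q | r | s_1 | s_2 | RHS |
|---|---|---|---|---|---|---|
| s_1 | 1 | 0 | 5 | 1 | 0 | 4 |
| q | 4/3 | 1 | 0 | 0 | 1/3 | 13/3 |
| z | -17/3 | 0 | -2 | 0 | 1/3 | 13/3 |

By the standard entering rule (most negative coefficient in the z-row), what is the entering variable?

p

Negative z-row entries: p: -17/3, r: -2.
The most negative is -17/3 in column p, so p enters.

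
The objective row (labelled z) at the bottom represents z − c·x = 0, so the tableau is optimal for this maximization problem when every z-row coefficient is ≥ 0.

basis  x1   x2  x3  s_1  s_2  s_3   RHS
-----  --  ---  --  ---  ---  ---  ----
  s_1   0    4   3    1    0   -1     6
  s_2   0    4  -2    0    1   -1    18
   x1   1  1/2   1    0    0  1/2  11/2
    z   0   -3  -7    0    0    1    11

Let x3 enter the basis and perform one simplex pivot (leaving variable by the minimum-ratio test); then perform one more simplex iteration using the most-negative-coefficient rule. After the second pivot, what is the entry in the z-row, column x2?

5

Ratio test on column x3 — row 1: 6/3 = 2; row 2: entry -2 ≤ 0; row 3: (11/2)/1 = 11/2. Minimum is 2 at row 1 (s_1 leaves); pivot element 3.
Divide row 1 by 3; eliminate column x3 from the other rows.
Second iteration: most negative z-row entry is -4/3 in column s_3, so s_3 enters.
Ratio test on column s_3 — row 1: entry -1/3 ≤ 0; row 2: entry -5/3 ≤ 0; row 3: (7/2)/(5/6) = 21/5. Minimum is 21/5 at row 3 (x1 leaves); pivot element 5/6.
Divide row 3 by 5/6; eliminate column s_3 from the other rows.
After both pivots, the entry at the z-row, column x2 is 5.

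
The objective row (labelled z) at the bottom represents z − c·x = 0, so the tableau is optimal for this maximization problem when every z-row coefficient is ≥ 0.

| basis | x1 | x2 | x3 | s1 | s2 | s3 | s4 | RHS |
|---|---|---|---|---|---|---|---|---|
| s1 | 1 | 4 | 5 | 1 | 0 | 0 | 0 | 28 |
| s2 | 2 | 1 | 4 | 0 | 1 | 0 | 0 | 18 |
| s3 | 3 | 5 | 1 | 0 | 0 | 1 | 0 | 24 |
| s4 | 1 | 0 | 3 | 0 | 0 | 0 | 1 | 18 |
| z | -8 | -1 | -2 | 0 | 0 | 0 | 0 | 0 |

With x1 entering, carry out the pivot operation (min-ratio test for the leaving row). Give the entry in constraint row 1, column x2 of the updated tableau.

7/3

Ratio test on column x1 — row 1: 28/1 = 28; row 2: 18/2 = 9; row 3: 24/3 = 8; row 4: 18/1 = 18. Minimum is 8 at row 3 (s3 leaves); pivot element 3.
Divide row 3 by 3; eliminate column x1 from the other rows.
Row 1 update in column x2: 4 − 1·(5/3) = 7/3.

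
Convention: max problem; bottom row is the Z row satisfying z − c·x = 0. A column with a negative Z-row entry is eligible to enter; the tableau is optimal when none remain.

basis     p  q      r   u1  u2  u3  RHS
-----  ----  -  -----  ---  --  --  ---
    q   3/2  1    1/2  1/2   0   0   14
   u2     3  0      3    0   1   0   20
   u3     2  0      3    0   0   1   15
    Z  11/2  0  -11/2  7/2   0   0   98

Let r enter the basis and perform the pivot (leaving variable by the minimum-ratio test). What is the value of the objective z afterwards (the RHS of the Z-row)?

Ratio test on column r — row 1: 14/(1/2) = 28; row 2: 20/3 = 20/3; row 3: 15/3 = 5. Minimum is 5 at row 3 (u3 leaves); pivot element 3.
Pivot on row 3; the Z-row RHS becomes 98 − (-11/2)·5 = 251/2.

251/2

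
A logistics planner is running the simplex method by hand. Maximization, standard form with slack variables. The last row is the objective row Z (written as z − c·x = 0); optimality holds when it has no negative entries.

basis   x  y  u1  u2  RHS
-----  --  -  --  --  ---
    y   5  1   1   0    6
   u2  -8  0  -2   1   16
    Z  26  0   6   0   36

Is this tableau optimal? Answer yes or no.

Every Z-row coefficient is ≥ 0, so the tableau is optimal.

yes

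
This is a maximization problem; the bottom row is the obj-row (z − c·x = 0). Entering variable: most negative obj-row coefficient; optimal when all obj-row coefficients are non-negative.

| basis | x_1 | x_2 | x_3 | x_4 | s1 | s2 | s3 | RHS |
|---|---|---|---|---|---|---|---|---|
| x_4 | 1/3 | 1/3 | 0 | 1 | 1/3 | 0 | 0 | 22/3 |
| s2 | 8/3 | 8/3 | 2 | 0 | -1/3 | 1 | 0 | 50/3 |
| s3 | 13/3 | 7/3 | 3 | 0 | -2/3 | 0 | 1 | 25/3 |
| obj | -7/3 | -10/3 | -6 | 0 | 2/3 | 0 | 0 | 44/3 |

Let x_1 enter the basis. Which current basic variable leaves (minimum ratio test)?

Column x_1 entries and ratios — x_4: (22/3)/(1/3) = 22; s2: (50/3)/(8/3) = 25/4; s3: (25/3)/(13/3) = 25/13.
Smallest ratio is 25/13 in the row of s3, so s3 leaves.

s3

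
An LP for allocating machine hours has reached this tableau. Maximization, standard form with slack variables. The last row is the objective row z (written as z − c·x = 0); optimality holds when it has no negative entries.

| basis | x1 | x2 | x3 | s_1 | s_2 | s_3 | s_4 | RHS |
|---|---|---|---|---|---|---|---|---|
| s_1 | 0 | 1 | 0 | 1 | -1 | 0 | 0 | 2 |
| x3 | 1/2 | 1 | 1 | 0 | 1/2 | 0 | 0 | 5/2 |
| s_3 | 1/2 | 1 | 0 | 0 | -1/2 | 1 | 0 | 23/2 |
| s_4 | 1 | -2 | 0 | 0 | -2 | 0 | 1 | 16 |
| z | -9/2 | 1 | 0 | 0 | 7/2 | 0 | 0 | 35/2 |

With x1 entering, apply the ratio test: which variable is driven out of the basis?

x3

Column x1 entries and ratios — s_1: 0 ≤ 0, skip; x3: (5/2)/(1/2) = 5; s_3: (23/2)/(1/2) = 23; s_4: 16/1 = 16.
Smallest ratio is 5 in the row of x3, so x3 leaves.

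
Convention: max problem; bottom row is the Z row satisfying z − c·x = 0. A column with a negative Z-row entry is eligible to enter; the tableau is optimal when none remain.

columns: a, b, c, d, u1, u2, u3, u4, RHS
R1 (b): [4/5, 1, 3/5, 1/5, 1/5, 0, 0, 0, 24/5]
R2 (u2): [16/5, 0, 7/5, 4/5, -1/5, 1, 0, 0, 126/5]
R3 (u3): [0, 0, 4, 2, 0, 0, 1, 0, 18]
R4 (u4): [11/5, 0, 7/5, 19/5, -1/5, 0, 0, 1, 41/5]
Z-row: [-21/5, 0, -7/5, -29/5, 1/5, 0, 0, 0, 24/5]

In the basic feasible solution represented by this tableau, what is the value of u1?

0

u1 is not in the basis, so in the current basic feasible solution u1 = 0.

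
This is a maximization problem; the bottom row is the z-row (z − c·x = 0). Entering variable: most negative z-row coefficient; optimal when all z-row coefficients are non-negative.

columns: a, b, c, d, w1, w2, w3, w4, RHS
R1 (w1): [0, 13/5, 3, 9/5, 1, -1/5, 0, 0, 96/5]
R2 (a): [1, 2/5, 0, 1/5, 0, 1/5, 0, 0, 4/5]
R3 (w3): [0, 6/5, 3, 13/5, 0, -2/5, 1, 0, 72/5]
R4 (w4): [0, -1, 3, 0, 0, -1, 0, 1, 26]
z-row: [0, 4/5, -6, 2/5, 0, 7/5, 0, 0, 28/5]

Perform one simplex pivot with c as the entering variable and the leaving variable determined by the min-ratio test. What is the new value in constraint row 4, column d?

Ratio test on column c — row 1: (96/5)/3 = 32/5; row 2: entry 0 ≤ 0; row 3: (72/5)/3 = 24/5; row 4: 26/3 = 26/3. Minimum is 24/5 at row 3 (w3 leaves); pivot element 3.
Divide row 3 by 3; eliminate column c from the other rows.
Row 4 update in column d: 0 − 3·(13/15) = -13/5.

-13/5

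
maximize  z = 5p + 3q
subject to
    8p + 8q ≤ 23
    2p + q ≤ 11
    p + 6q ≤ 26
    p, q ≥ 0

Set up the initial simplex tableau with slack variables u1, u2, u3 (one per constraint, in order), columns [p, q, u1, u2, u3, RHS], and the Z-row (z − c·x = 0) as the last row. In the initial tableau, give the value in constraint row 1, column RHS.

The RHS of constraint 1 is b_1 = 23.

23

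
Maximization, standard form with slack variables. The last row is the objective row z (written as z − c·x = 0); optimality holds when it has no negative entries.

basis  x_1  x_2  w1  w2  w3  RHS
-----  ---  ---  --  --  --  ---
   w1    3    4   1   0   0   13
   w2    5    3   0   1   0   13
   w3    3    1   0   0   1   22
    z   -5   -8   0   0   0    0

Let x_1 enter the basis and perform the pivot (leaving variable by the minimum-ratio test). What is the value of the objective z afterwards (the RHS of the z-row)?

Ratio test on column x_1 — row 1: 13/3 = 13/3; row 2: 13/5 = 13/5; row 3: 22/3 = 22/3. Minimum is 13/5 at row 2 (w2 leaves); pivot element 5.
Pivot on row 2; the z-row RHS becomes 0 − (-5)·(13/5) = 13.

13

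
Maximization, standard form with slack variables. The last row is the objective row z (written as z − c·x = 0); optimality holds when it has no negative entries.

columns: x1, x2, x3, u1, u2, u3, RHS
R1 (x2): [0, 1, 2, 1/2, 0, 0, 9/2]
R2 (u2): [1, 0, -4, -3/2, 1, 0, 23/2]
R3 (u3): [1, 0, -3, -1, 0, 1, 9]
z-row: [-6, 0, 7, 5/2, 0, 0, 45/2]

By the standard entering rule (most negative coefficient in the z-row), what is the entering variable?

x1

Negative z-row entries: x1: -6.
The most negative is -6 in column x1, so x1 enters.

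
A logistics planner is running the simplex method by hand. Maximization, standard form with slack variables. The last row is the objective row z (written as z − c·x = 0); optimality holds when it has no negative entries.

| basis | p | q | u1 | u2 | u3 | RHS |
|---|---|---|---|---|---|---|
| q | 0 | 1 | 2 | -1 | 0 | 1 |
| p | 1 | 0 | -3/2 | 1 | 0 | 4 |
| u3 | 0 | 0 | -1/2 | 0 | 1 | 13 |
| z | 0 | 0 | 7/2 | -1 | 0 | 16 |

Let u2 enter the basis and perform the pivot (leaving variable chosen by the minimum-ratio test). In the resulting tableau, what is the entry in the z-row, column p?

Ratio test on column u2 — row 1: entry -1 ≤ 0; row 2: 4/1 = 4; row 3: entry 0 ≤ 0. Minimum is 4 at row 2 (p leaves); pivot element 1.
Divide row 2 by 1; eliminate column u2 from the other rows.
z-row update in column p: 0 − (-1)·1 = 1.

1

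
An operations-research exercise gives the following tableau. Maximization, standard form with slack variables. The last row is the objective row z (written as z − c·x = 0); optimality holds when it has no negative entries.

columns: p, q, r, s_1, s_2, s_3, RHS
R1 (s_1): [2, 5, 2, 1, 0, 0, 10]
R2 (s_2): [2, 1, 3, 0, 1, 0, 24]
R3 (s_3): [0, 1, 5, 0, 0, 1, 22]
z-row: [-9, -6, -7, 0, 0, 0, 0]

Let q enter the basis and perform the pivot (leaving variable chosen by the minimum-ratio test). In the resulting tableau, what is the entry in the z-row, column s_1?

6/5

Ratio test on column q — row 1: 10/5 = 2; row 2: 24/1 = 24; row 3: 22/1 = 22. Minimum is 2 at row 1 (s_1 leaves); pivot element 5.
Divide row 1 by 5; eliminate column q from the other rows.
z-row update in column s_1: 0 − (-6)·(1/5) = 6/5.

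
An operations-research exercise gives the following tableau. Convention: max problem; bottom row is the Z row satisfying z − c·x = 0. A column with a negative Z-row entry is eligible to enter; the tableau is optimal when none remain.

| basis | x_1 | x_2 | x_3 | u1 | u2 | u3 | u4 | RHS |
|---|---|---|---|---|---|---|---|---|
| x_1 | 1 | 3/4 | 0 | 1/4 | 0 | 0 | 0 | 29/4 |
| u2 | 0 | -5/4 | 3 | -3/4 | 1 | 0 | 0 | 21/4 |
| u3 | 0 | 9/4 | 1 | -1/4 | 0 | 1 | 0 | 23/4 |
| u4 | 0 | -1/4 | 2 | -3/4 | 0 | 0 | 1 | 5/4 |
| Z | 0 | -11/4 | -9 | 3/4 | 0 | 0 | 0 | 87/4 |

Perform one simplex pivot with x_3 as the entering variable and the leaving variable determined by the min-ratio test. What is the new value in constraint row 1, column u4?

0

Ratio test on column x_3 — row 1: entry 0 ≤ 0; row 2: (21/4)/3 = 7/4; row 3: (23/4)/1 = 23/4; row 4: (5/4)/2 = 5/8. Minimum is 5/8 at row 4 (u4 leaves); pivot element 2.
Divide row 4 by 2; eliminate column x_3 from the other rows.
Row 1 update in column u4: 0 − 0·(1/2) = 0.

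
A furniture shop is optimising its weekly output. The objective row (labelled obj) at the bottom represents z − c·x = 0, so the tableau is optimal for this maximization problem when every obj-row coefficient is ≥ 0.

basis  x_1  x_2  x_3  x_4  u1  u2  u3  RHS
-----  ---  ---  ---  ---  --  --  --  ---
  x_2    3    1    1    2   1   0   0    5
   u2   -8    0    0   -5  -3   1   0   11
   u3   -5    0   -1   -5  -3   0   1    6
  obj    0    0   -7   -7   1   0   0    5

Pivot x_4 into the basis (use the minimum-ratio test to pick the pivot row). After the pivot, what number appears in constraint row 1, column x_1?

3/2

Ratio test on column x_4 — row 1: 5/2 = 5/2; row 2: entry -5 ≤ 0; row 3: entry -5 ≤ 0. Minimum is 5/2 at row 1 (x_2 leaves); pivot element 2.
Divide row 1 by 2; eliminate column x_4 from the other rows.
In the new row 1, the x_1 entry is the old entry divided by the pivot: 3/2 = 3/2.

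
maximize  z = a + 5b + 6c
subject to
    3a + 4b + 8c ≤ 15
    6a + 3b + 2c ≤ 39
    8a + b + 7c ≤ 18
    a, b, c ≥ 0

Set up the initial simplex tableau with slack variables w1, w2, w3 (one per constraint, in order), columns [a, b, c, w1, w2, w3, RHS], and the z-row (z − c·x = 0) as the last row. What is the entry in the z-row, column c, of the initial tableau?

The z-row carries the negated objective coefficients: the c entry is -6.

-6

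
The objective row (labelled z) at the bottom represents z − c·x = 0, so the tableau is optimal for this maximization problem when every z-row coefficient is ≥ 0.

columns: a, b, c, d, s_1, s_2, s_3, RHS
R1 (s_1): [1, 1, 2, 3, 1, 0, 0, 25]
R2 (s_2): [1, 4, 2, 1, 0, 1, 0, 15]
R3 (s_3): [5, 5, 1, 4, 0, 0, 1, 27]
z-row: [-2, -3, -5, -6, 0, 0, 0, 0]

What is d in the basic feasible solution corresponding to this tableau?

d is not in the basis, so in the current basic feasible solution d = 0.

0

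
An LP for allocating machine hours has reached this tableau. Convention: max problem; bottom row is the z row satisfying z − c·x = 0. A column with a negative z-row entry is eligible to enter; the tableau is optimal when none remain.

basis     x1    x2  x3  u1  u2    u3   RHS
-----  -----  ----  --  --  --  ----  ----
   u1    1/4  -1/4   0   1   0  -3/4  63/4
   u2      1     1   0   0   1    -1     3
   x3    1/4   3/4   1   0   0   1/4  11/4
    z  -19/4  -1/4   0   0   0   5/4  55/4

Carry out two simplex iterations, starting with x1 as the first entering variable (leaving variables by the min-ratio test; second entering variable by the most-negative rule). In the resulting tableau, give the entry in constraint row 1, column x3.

1

Ratio test on column x1 — row 1: (63/4)/(1/4) = 63; row 2: 3/1 = 3; row 3: (11/4)/(1/4) = 11. Minimum is 3 at row 2 (u2 leaves); pivot element 1.
Divide row 2 by 1; eliminate column x1 from the other rows.
Second iteration: most negative z-row entry is -7/2 in column u3, so u3 enters.
Ratio test on column u3 — row 1: entry -1/2 ≤ 0; row 2: entry -1 ≤ 0; row 3: 2/(1/2) = 4. Minimum is 4 at row 3 (x3 leaves); pivot element 1/2.
Divide row 3 by 1/2; eliminate column u3 from the other rows.
After both pivots, the entry at constraint row 1, column x3 is 1.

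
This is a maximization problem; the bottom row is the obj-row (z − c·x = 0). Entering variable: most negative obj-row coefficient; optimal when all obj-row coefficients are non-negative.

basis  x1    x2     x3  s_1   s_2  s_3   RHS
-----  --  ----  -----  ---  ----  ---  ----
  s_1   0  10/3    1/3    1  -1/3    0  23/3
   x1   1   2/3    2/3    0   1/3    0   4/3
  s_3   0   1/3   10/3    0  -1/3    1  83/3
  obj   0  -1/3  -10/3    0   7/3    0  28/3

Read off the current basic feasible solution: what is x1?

x1 is basic (row 2); its value is the RHS of that row, 4/3.

4/3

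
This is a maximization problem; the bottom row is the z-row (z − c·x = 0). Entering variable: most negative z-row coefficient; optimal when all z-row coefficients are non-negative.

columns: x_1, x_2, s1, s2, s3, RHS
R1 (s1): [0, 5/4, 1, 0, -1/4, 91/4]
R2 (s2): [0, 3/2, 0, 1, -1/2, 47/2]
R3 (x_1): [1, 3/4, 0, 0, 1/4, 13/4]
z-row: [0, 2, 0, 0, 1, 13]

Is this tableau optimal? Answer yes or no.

Every z-row coefficient is ≥ 0, so the tableau is optimal.

yes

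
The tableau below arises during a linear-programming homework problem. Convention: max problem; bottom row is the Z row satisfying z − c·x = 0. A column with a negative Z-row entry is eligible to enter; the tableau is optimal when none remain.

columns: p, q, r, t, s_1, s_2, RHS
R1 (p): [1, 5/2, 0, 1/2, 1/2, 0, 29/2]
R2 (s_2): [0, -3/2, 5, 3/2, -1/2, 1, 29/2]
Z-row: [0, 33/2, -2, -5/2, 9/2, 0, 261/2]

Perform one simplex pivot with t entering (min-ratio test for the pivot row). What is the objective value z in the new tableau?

464/3

Ratio test on column t — row 1: (29/2)/(1/2) = 29; row 2: (29/2)/(3/2) = 29/3. Minimum is 29/3 at row 2 (s_2 leaves); pivot element 3/2.
Pivot on row 2; the Z-row RHS becomes 261/2 − (-5/2)·(29/3) = 464/3.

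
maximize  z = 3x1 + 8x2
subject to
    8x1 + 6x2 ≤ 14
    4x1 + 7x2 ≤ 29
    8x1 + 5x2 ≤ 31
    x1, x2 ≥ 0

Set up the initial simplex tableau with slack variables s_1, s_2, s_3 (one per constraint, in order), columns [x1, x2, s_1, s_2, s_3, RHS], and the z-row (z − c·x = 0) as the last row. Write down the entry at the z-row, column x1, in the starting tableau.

-3

The z-row carries the negated objective coefficients: the x1 entry is -3.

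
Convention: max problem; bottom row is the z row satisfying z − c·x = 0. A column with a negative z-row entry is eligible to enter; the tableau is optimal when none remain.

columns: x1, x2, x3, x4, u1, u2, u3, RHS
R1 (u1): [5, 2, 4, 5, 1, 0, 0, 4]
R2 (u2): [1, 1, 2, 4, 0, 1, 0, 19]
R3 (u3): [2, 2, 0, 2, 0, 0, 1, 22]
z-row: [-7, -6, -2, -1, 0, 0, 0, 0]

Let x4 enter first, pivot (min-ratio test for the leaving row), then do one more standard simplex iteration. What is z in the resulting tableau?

28/5

Ratio test on column x4 — row 1: 4/5 = 4/5; row 2: 19/4 = 19/4; row 3: 22/2 = 11. Minimum is 4/5 at row 1 (u1 leaves); pivot element 5.
Pivot on row 1; the z-row RHS becomes 0 − (-1)·(4/5) = 4/5.
Next entering variable (most negative z-row entry -6): x1.
Ratio test on column x1 — row 1: (4/5)/1 = 4/5; row 2: entry -3 ≤ 0; row 3: entry 0 ≤ 0. Minimum is 4/5 at row 1 (x4 leaves); pivot element 1.
After the second pivot the z-row RHS is 4/5 − (-6)·(4/5) = 28/5.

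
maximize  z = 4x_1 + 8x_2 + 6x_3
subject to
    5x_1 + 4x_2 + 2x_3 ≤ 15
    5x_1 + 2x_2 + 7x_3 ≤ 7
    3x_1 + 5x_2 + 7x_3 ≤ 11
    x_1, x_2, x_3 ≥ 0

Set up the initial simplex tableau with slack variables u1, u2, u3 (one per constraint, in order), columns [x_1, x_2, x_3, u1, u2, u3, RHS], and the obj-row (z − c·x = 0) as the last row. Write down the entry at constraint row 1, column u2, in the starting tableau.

0

Slack u2 belongs to constraint 2; its column is the unit vector e_2, so the entry in row 1 is 0.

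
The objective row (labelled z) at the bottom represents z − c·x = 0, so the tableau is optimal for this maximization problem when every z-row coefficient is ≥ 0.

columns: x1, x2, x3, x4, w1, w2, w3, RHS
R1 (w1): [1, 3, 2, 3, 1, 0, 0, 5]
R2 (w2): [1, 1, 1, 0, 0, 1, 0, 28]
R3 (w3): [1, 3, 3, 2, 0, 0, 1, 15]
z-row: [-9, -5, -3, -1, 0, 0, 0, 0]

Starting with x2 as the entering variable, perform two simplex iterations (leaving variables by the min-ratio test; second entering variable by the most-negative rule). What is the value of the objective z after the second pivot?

Ratio test on column x2 — row 1: 5/3 = 5/3; row 2: 28/1 = 28; row 3: 15/3 = 5. Minimum is 5/3 at row 1 (w1 leaves); pivot element 3.
Pivot on row 1; the z-row RHS becomes 0 − (-5)·(5/3) = 25/3.
Next entering variable (most negative z-row entry -22/3): x1.
Ratio test on column x1 — row 1: (5/3)/(1/3) = 5; row 2: (79/3)/(2/3) = 79/2; row 3: entry 0 ≤ 0. Minimum is 5 at row 1 (x2 leaves); pivot element 1/3.
After the second pivot the z-row RHS is 25/3 − (-22/3)·5 = 45.

45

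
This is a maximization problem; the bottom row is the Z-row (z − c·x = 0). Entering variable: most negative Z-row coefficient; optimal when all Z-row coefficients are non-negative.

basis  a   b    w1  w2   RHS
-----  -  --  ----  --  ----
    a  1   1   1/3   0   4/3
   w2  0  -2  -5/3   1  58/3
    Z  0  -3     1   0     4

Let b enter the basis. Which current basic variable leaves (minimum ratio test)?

a

Column b entries and ratios — a: (4/3)/1 = 4/3; w2: -2 ≤ 0, skip.
Smallest ratio is 4/3 in the row of a, so a leaves.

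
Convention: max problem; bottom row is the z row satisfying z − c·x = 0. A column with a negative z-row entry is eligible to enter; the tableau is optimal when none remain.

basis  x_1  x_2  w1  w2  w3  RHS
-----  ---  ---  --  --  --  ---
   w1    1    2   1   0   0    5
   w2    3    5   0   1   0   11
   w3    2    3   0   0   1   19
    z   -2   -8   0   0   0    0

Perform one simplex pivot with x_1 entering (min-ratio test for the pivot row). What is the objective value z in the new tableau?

Ratio test on column x_1 — row 1: 5/1 = 5; row 2: 11/3 = 11/3; row 3: 19/2 = 19/2. Minimum is 11/3 at row 2 (w2 leaves); pivot element 3.
Pivot on row 2; the z-row RHS becomes 0 − (-2)·(11/3) = 22/3.

22/3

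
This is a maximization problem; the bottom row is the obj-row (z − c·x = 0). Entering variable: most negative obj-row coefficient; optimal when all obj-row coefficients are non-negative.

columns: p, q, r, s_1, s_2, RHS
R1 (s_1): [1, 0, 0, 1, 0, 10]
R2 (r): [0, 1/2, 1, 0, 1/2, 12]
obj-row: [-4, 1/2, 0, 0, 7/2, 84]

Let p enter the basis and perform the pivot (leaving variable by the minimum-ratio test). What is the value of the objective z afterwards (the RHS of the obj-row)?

124

Ratio test on column p — row 1: 10/1 = 10; row 2: entry 0 ≤ 0. Minimum is 10 at row 1 (s_1 leaves); pivot element 1.
Pivot on row 1; the obj-row RHS becomes 84 − (-4)·10 = 124.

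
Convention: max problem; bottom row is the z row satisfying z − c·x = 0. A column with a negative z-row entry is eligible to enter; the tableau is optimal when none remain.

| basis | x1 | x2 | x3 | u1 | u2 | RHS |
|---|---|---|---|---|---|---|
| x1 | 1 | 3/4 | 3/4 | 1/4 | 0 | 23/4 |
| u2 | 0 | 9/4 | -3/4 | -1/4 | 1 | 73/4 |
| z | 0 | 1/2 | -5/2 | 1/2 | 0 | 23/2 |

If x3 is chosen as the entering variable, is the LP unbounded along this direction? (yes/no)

no

Column x3 has positive entries in row(s) 1, so the ratio test bounds it — not unbounded.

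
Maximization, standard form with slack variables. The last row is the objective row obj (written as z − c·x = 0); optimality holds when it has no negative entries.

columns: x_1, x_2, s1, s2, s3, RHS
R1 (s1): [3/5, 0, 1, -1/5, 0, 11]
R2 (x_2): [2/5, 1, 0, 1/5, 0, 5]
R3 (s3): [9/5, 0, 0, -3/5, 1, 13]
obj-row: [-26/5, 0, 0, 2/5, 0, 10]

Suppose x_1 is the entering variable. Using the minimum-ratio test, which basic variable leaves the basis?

s3

Column x_1 entries and ratios — s1: 11/(3/5) = 55/3; x_2: 5/(2/5) = 25/2; s3: 13/(9/5) = 65/9.
Smallest ratio is 65/9 in the row of s3, so s3 leaves.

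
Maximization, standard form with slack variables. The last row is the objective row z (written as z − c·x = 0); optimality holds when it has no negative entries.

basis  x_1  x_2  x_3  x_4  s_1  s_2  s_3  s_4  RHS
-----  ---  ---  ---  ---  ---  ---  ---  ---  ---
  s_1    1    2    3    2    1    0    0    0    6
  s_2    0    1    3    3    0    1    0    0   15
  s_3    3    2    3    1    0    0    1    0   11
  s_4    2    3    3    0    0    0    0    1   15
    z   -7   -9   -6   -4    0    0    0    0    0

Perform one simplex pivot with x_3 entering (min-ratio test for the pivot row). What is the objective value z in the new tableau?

Ratio test on column x_3 — row 1: 6/3 = 2; row 2: 15/3 = 5; row 3: 11/3 = 11/3; row 4: 15/3 = 5. Minimum is 2 at row 1 (s_1 leaves); pivot element 3.
Pivot on row 1; the z-row RHS becomes 0 − (-6)·2 = 12.

12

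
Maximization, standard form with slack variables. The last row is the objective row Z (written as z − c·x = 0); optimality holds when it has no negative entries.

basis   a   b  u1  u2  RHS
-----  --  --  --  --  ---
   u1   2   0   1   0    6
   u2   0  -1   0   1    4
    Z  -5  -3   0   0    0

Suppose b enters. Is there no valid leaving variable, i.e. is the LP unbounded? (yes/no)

yes

Every constraint-row entry in column b is ≤ 0, so increasing b is unbounded.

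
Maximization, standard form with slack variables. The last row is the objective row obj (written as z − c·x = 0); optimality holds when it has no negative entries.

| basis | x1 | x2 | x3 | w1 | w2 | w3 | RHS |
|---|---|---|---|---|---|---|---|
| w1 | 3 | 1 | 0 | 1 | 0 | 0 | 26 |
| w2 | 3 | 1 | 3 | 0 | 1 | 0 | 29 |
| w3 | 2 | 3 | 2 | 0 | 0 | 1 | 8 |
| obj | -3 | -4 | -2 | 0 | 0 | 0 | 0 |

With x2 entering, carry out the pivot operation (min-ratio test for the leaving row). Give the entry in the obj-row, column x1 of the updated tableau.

Ratio test on column x2 — row 1: 26/1 = 26; row 2: 29/1 = 29; row 3: 8/3 = 8/3. Minimum is 8/3 at row 3 (w3 leaves); pivot element 3.
Divide row 3 by 3; eliminate column x2 from the other rows.
obj-row update in column x1: -3 − (-4)·(2/3) = -1/3.

-1/3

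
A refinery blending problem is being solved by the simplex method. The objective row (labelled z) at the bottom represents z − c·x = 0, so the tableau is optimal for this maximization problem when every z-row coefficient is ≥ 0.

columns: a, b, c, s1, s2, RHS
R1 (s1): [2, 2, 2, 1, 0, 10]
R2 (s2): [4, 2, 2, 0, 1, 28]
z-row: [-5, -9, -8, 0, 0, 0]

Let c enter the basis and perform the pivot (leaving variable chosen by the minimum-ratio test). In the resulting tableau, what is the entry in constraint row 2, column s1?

-1

Ratio test on column c — row 1: 10/2 = 5; row 2: 28/2 = 14. Minimum is 5 at row 1 (s1 leaves); pivot element 2.
Divide row 1 by 2; eliminate column c from the other rows.
Row 2 update in column s1: 0 − 2·(1/2) = -1.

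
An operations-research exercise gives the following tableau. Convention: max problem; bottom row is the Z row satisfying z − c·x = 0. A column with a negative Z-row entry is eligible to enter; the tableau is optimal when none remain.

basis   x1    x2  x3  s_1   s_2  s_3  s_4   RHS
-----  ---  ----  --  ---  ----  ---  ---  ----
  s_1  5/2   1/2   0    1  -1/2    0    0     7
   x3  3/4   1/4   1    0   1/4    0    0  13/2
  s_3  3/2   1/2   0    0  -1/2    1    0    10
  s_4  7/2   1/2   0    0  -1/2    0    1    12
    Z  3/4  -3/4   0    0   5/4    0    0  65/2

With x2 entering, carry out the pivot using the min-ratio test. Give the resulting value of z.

Ratio test on column x2 — row 1: 7/(1/2) = 14; row 2: (13/2)/(1/4) = 26; row 3: 10/(1/2) = 20; row 4: 12/(1/2) = 24. Minimum is 14 at row 1 (s_1 leaves); pivot element 1/2.
Pivot on row 1; the Z-row RHS becomes 65/2 − (-3/4)·14 = 43.

43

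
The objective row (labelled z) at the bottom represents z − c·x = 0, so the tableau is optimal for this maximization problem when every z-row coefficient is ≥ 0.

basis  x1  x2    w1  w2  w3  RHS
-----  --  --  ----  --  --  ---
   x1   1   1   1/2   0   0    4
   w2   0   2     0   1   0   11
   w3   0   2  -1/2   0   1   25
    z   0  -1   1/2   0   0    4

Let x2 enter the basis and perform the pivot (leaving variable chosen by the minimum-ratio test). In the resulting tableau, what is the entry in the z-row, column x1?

Ratio test on column x2 — row 1: 4/1 = 4; row 2: 11/2 = 11/2; row 3: 25/2 = 25/2. Minimum is 4 at row 1 (x1 leaves); pivot element 1.
Divide row 1 by 1; eliminate column x2 from the other rows.
z-row update in column x1: 0 − (-1)·1 = 1.

1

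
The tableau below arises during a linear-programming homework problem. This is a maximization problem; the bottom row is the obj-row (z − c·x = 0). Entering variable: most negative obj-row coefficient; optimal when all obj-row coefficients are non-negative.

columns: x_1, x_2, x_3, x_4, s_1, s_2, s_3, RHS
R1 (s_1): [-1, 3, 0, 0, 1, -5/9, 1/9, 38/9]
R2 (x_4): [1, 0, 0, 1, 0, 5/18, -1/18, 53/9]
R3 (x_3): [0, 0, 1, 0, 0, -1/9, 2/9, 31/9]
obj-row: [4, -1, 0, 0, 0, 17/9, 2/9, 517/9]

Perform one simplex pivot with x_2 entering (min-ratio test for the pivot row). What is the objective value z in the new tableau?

Ratio test on column x_2 — row 1: (38/9)/3 = 38/27; row 2: entry 0 ≤ 0; row 3: entry 0 ≤ 0. Minimum is 38/27 at row 1 (s_1 leaves); pivot element 3.
Pivot on row 1; the obj-row RHS becomes 517/9 − (-1)·(38/27) = 1589/27.

1589/27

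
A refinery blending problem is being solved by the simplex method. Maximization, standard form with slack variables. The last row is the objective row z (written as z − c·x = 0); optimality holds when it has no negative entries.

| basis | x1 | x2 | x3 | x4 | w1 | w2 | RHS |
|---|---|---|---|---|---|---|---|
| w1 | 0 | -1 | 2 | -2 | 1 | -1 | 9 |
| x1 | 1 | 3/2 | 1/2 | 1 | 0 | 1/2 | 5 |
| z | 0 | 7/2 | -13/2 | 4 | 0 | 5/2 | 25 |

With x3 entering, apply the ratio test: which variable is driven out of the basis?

Column x3 entries and ratios — w1: 9/2 = 9/2; x1: 5/(1/2) = 10.
Smallest ratio is 9/2 in the row of w1, so w1 leaves.

w1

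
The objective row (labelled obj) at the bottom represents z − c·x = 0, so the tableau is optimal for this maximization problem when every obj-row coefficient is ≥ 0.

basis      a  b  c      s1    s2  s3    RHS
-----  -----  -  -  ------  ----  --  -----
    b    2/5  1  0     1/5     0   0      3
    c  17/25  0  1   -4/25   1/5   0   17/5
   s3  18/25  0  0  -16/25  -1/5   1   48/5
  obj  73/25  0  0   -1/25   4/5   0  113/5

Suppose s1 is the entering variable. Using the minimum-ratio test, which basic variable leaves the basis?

b

Column s1 entries and ratios — b: 3/(1/5) = 15; c: -4/25 ≤ 0, skip; s3: -16/25 ≤ 0, skip.
Smallest ratio is 15 in the row of b, so b leaves.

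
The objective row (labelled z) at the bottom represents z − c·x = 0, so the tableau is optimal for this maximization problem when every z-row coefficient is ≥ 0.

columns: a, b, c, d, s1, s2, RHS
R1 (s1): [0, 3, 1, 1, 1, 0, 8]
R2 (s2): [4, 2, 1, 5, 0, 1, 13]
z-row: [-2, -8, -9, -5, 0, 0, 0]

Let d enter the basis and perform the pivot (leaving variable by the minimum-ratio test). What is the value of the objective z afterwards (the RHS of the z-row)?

13

Ratio test on column d — row 1: 8/1 = 8; row 2: 13/5 = 13/5. Minimum is 13/5 at row 2 (s2 leaves); pivot element 5.
Pivot on row 2; the z-row RHS becomes 0 − (-5)·(13/5) = 13.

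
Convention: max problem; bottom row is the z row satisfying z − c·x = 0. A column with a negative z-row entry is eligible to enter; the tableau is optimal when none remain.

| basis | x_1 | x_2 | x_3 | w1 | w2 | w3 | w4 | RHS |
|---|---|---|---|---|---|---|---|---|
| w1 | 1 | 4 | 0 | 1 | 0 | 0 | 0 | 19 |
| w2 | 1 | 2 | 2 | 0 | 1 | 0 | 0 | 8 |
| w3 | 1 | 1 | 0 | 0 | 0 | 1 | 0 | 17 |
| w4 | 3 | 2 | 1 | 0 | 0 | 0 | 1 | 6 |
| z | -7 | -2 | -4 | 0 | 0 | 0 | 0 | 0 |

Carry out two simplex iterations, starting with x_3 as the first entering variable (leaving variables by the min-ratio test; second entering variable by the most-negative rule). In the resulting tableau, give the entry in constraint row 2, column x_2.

Ratio test on column x_3 — row 1: entry 0 ≤ 0; row 2: 8/2 = 4; row 3: entry 0 ≤ 0; row 4: 6/1 = 6. Minimum is 4 at row 2 (w2 leaves); pivot element 2.
Divide row 2 by 2; eliminate column x_3 from the other rows.
Second iteration: most negative z-row entry is -5 in column x_1, so x_1 enters.
Ratio test on column x_1 — row 1: 19/1 = 19; row 2: 4/(1/2) = 8; row 3: 17/1 = 17; row 4: 2/(5/2) = 4/5. Minimum is 4/5 at row 4 (w4 leaves); pivot element 5/2.
Divide row 4 by 5/2; eliminate column x_1 from the other rows.
After both pivots, the entry at constraint row 2, column x_2 is 4/5.

4/5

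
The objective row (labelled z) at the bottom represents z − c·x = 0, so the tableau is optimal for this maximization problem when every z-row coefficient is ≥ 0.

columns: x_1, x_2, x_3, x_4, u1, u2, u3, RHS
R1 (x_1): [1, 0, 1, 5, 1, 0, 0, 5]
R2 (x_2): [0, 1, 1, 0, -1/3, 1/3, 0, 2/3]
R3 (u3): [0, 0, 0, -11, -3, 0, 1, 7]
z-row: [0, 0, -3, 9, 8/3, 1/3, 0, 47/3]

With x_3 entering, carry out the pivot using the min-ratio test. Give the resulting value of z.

53/3

Ratio test on column x_3 — row 1: 5/1 = 5; row 2: (2/3)/1 = 2/3; row 3: entry 0 ≤ 0. Minimum is 2/3 at row 2 (x_2 leaves); pivot element 1.
Pivot on row 2; the z-row RHS becomes 47/3 − (-3)·(2/3) = 53/3.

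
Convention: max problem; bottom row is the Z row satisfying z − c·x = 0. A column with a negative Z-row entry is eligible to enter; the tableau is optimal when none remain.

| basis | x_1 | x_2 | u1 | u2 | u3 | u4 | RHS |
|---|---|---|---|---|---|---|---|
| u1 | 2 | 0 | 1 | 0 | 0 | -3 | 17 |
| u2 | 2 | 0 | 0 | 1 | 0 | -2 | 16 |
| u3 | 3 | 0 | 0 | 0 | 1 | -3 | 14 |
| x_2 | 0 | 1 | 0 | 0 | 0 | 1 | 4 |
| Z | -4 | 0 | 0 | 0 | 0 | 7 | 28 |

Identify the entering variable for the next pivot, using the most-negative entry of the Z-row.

Negative Z-row entries: x_1: -4.
The most negative is -4 in column x_1, so x_1 enters.

x_1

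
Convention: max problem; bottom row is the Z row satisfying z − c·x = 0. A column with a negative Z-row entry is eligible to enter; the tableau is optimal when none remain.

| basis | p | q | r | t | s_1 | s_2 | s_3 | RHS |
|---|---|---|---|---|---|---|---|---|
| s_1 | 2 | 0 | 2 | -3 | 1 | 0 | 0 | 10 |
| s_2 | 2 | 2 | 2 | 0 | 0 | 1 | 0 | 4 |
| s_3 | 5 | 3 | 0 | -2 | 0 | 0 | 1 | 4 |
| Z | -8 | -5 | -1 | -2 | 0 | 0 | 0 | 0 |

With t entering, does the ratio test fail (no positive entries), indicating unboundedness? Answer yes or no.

Every constraint-row entry in column t is ≤ 0, so increasing t is unbounded.

yes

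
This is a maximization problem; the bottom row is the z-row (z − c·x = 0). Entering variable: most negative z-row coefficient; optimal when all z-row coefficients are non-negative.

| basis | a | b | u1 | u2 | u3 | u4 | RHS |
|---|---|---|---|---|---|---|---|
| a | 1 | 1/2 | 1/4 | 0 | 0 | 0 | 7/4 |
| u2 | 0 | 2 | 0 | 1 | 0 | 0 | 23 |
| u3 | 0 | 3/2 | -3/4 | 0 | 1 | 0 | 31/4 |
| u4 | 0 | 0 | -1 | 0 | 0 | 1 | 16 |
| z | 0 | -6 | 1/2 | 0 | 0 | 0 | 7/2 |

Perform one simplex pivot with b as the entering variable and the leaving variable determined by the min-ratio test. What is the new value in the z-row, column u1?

Ratio test on column b — row 1: (7/4)/(1/2) = 7/2; row 2: 23/2 = 23/2; row 3: (31/4)/(3/2) = 31/6; row 4: entry 0 ≤ 0. Minimum is 7/2 at row 1 (a leaves); pivot element 1/2.
Divide row 1 by 1/2; eliminate column b from the other rows.
z-row update in column u1: 1/2 − (-6)·(1/2) = 7/2.

7/2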